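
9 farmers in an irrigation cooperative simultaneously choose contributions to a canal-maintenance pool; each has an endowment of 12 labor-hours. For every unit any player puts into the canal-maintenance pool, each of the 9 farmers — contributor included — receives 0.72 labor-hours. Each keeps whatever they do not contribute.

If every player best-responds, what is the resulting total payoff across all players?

The private return per contributed unit is 0.72 < 1, so contributing 0 is dominant for every player. At the Nash equilibrium everyone keeps their 12, and the group total is 9 × 12 = 108.

108.00 labor-hours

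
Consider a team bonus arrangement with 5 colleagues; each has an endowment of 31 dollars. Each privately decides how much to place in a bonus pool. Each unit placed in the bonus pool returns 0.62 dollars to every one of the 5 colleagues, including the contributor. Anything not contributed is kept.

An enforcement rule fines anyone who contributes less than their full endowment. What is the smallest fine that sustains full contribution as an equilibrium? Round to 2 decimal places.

Given the others contribute fully, the best deviation is to contribute 0 (any partial contribution still incurs the fine and gives up units whose private return 0.62 is below 1).
Deviating from 31 to 0 saves 31 dollars but forfeits the deviator's share of the drop in the bonus pool: 0.62 × 31 = 19.22.
So the deviation gain is 31 − 19.22 = 11.78, and the fine must be at least 11.78 dollars to wipe it out.

11.78 dollars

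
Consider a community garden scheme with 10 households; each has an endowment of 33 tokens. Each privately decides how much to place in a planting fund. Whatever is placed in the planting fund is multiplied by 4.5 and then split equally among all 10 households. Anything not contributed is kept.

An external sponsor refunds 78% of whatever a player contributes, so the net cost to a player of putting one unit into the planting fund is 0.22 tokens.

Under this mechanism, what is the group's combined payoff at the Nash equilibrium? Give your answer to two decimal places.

With the mechanism, a contributed unit returns (4.5/10) / 0.22 = 2.0455 per unit of net cost to the contributor — now above 1 — so contributing fully is weakly dominant for every player.
So the Nash equilibrium is full contribution by all 10; the group earns 10 × (33 × 0.78 + 4.5 × 33) = 1742.40.

1742.40 tokens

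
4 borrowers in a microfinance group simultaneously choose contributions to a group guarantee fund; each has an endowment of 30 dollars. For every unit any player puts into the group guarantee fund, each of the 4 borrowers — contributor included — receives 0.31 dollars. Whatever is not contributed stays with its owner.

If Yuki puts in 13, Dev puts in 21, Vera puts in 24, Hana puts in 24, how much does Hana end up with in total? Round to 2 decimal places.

Total contributed: 13 + 21 + 24 + 24 = 82.
Each receives 0.31 × 82 = 25.42 from the group guarantee fund.
Hana keeps 30 − 24 = 6, so Hana's payoff is 6 + 25.42 = 31.42.

31.42 dollars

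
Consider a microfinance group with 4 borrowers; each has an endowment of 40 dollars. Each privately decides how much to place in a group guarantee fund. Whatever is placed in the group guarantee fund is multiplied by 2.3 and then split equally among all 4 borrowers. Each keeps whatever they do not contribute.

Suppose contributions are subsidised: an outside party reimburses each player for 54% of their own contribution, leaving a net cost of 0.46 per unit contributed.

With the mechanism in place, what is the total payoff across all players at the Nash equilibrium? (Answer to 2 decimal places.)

The effective private return per unit is now (2.3/4) / 0.46 = 1.2500 > 1, so every player's dominant strategy flips to full contribution.
At the Nash equilibrium everyone contributes 40. Group total payoff = 4 × (40 × 0.54 + 2.3 × 40) = 454.40.

454.40 dollars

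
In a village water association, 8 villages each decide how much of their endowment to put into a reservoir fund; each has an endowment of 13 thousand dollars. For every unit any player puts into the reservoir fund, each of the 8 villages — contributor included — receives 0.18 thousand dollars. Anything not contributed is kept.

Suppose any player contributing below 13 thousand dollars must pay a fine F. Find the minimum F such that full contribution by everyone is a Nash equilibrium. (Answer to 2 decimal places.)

10.66 thousand dollars

Given the others contribute fully, the best deviation is to contribute 0 (any partial contribution still incurs the fine and gives up units whose private return 0.18 is below 1).
Deviating from 13 to 0 saves 13 thousand dollars but forfeits the deviator's share of the drop in the reservoir fund: 0.18 × 13 = 2.34.
So the deviation gain is 13 − 2.34 = 10.66, and the fine must be at least 10.66 thousand dollars to wipe it out.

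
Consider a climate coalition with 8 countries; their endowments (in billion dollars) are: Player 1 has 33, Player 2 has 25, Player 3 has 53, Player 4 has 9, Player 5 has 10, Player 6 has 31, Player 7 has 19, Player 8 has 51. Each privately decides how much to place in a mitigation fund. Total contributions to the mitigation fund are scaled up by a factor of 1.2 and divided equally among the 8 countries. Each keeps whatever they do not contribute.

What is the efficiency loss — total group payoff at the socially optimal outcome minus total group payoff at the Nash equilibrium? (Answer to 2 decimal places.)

46.20 billion dollars

The private return per contributed unit is 1.2/8 = 0.1500 < 1 for every player regardless of endowment, so the Nash equilibrium is zero contribution and the group total is Σ E_j = 33 + 25 + 53 + 9 + 10 + 31 + 19 + 51 = 231.
Each contributed unit returns 1.200 to the group, so the social optimum is full contribution by everyone: group total = 1.200 × 231 = 277.20.
Efficiency loss = (1.200 − 1) × 231 = 46.20.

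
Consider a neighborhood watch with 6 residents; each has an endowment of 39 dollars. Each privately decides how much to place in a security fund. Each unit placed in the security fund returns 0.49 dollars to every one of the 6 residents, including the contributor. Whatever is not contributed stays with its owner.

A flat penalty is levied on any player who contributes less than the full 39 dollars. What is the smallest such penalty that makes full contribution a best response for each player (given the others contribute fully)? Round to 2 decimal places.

19.89 dollars

Given the others contribute fully, the best deviation is to contribute 0 (any partial contribution still incurs the fine and gives up units whose private return 0.49 is below 1).
Deviating from 39 to 0 saves 39 dollars but forfeits the deviator's share of the drop in the security fund: 0.49 × 39 = 19.11.
So the deviation gain is 39 − 19.11 = 19.89, and the fine must be at least 19.89 dollars to wipe it out.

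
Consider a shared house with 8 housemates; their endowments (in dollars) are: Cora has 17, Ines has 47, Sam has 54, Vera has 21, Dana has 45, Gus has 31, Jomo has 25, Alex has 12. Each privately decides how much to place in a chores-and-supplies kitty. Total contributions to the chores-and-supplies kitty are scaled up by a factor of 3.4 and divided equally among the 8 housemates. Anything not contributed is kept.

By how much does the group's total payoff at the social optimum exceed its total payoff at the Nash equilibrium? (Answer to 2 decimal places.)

604.80 dollars

The private return per contributed unit is 3.4/8 = 0.4250 < 1 for every player regardless of endowment, so the Nash equilibrium is zero contribution and the group total is Σ E_j = 17 + 47 + 54 + 21 + 45 + 31 + 25 + 12 = 252.
Each contributed unit returns 3.400 to the group, so the social optimum is full contribution by everyone: group total = 3.400 × 252 = 856.80.
Efficiency loss = (3.400 − 1) × 252 = 604.80.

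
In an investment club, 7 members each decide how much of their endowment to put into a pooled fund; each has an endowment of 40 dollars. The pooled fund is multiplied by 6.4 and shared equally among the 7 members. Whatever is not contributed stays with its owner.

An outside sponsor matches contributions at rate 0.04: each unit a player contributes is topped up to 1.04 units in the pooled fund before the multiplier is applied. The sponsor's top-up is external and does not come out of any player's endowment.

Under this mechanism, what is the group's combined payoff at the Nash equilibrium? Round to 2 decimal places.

With the mechanism, a contributed unit returns 6.4 × 1.04 / 7 = 0.9509 per unit of net cost — still below 1 — so contributing 0 remains dominant for every player.
At the Nash equilibrium no one contributes; group total payoff = 7 × 40 = 280.

280.00 dollars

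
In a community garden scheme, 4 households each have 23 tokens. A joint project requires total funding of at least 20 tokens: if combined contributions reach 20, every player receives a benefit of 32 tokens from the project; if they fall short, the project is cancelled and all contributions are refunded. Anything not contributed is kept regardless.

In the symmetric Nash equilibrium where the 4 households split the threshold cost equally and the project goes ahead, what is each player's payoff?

Equal share of the threshold: 20/4 = 5.
At this profile no one gains by cutting their contribution: any cut drops the total below 20, the project is cancelled, contributions are refunded, and the deviator ends with 23, which is less than 23 − 5 + 32 = 50. Contributing more than 5 just wastes the excess. So contributing exactly 5 is a best response.
Each player's payoff: 23 − 5 + 32 = 50.

50 tokens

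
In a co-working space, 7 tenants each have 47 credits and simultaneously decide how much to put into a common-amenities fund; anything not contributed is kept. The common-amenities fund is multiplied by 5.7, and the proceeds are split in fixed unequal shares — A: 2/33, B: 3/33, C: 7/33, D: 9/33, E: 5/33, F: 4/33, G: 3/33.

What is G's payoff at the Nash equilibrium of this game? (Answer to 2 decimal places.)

95.71 credits

For player j, contributing a unit is worthwhile iff 5.7 × (j's share) ≥ 1, i.e. iff j's share is at least 0.1754.
The shares above 0.1754 belong to C and D, contributing 47 each; the remaining 5 contribute 0. Total contributed: 94.
G keeps 47 and receives 5.7 × 94 × 3/33 = 48.71 from the common-amenities fund, for a payoff of 95.71.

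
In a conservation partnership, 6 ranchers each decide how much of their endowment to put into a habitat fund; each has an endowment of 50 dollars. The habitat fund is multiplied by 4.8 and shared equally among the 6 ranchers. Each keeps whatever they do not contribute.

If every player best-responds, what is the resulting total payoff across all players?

Each contributed unit returns 4.8/6 = 0.8000 to its contributor — below 1 — so contributing 0 is dominant for every player. At the Nash equilibrium everyone keeps their 50, and the group total is 6 × 50 = 300.

300.00 dollars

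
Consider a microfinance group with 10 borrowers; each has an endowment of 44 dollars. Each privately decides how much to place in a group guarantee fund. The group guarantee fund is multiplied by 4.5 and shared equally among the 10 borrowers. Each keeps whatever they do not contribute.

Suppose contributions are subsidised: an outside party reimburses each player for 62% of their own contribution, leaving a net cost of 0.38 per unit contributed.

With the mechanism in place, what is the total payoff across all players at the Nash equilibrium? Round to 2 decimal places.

Under the mechanism each unit contributed yields (4.5/10) / 0.38 = 1.1842 back to its contributor per unit of net cost, which exceeds 1, making full contribution the dominant choice for everyone.
At the Nash equilibrium everyone contributes 44. Group total payoff = 10 × (44 × 0.62 + 4.5 × 44) = 2252.80.

2252.80 dollars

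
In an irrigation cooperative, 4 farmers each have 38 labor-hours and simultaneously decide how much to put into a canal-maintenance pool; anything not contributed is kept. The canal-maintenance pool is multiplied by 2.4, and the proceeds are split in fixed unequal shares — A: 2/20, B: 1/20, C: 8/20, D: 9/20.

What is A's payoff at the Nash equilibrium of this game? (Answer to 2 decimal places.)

47.12 labor-hours

Each unit j contributes comes back to j as 2.4 × (j's share), so j prefers to contribute only if that share exceeds 1/2.4 = 0.4167; otherwise keeping the unit dominates.
The only share above 0.4167 is D's 9/20, contributing 38; the remaining 3 contribute 0. Total contributed: 38.
A keeps 38 and receives 2.4 × 38 × 2/20 = 9.12 from the canal-maintenance pool, for a payoff of 47.12.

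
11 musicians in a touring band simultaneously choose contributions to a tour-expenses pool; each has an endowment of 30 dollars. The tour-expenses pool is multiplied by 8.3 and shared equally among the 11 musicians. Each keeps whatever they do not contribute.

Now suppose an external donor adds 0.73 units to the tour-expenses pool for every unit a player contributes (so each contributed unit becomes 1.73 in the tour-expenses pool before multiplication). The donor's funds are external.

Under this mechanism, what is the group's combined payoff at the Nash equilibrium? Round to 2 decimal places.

The effective private return per unit is now 8.3 × 1.73 / 11 = 1.3054 > 1, so every player's dominant strategy flips to full contribution.
At the Nash equilibrium everyone contributes 30. Group total payoff = 8.3 × 1.73 × 330 = 4738.47.

4738.47 dollars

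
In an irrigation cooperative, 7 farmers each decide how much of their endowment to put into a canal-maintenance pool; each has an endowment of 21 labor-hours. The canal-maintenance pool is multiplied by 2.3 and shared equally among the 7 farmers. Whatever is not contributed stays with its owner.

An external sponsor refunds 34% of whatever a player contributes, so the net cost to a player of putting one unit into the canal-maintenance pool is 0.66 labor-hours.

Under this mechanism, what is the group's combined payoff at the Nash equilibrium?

Even with the mechanism, each unit contributed returns only (2.3/7) / 0.66 = 0.4978 per unit of net cost, so contributing nothing is still dominant.
At the Nash equilibrium no one contributes; group total payoff = 7 × 21 = 147.

147.00 labor-hours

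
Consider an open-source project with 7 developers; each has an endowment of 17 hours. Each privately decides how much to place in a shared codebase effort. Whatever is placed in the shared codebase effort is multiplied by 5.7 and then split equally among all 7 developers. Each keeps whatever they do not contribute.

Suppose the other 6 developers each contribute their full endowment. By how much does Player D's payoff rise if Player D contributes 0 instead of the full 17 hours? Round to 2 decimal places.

Switching from a contribution of 17 to 0 lets Player D keep an extra 17 hours, but lowers the shared codebase effort by 17, which costs Player D their own share of that drop: 5.7/7 × 17 = 13.84.
Net gain = 17 − 13.84 = 3.16. The private return per contributed unit (0.8143) is below 1, so free-riding is indeed the best response regardless of what the others do.

3.16 hours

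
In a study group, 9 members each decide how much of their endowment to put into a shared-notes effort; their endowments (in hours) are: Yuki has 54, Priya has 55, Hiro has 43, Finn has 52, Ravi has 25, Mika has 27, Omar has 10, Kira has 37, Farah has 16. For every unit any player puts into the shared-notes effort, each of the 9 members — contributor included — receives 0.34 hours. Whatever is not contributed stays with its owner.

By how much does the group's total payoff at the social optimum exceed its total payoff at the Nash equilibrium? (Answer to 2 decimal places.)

The private return per contributed unit is 0.34 < 1 for everyone, so the Nash equilibrium is zero contribution and the group total is Σ E_j = 54 + 55 + 43 + 52 + 25 + 27 + 10 + 37 + 16 = 319.
Each contributed unit returns 3.060 to the group, so the social optimum is full contribution by everyone: group total = 3.060 × 319 = 976.14.
Efficiency loss = (3.060 − 1) × 319 = 657.14.

657.14 hours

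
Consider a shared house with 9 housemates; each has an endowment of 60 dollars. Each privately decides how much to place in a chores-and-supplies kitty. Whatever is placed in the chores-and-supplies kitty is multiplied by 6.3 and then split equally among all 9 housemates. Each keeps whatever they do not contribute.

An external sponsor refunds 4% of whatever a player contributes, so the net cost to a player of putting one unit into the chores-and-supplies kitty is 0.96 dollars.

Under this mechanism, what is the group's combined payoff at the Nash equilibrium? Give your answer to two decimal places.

540.00 dollars

Even with the mechanism, each unit contributed returns only (6.3/9) / 0.96 = 0.7292 per unit of net cost, so contributing nothing is still dominant.
Everyone keeps their endowment and the group total is 9 × 60 = 540.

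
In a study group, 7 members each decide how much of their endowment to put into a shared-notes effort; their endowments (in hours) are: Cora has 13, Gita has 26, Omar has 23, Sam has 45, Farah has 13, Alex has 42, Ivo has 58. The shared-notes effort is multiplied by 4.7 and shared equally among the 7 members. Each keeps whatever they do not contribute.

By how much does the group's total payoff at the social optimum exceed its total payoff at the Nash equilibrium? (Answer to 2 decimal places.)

The private return per contributed unit is 4.7/7 = 0.6714 < 1 for every player regardless of endowment, so the Nash equilibrium is zero contribution and the group total is Σ E_j = 13 + 26 + 23 + 45 + 13 + 42 + 58 = 220.
Each contributed unit returns 4.700 to the group, so the social optimum is full contribution by everyone: group total = 4.700 × 220 = 1034.00.
Efficiency loss = (4.700 − 1) × 220 = 814.00.

814.00 hours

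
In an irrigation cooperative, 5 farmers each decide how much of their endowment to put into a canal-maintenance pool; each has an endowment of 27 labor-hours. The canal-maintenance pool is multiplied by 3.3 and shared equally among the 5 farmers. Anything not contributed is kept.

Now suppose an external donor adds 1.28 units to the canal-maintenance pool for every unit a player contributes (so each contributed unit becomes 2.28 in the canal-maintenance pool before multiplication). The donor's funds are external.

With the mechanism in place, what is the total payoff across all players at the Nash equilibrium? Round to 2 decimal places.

1015.74 labor-hours

Under the mechanism each unit contributed yields 3.3 × 2.28 / 5 = 1.5048 back to its contributor per unit of net cost, which exceeds 1, making full contribution the dominant choice for everyone.
At the Nash equilibrium everyone contributes 27. Group total payoff = 3.3 × 2.28 × 135 = 1015.74.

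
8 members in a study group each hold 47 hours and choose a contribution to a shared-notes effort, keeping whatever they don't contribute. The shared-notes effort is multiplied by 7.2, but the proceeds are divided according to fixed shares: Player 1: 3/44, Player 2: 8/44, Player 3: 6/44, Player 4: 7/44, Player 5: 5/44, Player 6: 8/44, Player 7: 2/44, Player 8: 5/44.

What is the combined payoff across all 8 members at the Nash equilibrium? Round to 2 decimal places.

Player j's private return per contributed unit is 7.2 × (j's share). Contributing is weakly dominant for j when that share is at least 1/7.2 = 0.1389, and contributing 0 is dominant otherwise.
Player 2, Player 4 and Player 6 clear that bar, contributing 47 each; the remaining 5 contribute 0. Total contributed: 141.
The shared-notes effort pays out 7.2 × 141 = 1015.20 in total (split across the unequal shares, but the aggregate is all that matters for the group sum).
The 5 free-riders keep 47 each, adding 235. Group total = 235 + 1015.20 = 1250.20.

1250.20 hours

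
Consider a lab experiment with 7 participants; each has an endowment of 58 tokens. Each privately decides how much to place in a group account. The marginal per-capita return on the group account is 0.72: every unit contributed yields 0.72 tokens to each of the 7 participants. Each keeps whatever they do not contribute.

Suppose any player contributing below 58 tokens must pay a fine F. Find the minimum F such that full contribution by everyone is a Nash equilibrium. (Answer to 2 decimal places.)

Given the others contribute fully, the best deviation is to contribute 0 (any partial contribution still incurs the fine and gives up units whose private return 0.72 is below 1).
Deviating from 58 to 0 saves 58 tokens but forfeits the deviator's share of the drop in the group account: 0.72 × 58 = 41.76.
So the deviation gain is 58 − 41.76 = 16.24, and the fine must be at least 16.24 tokens to wipe it out.

16.24 tokens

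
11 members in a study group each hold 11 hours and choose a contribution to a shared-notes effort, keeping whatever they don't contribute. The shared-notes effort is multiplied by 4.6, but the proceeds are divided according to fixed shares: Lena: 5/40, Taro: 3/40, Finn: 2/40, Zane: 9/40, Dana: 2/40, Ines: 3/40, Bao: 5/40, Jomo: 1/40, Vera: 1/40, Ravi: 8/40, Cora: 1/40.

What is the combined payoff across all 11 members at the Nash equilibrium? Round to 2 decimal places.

160.60 hours

Player j's private return per contributed unit is 4.6 × (j's share). Contributing is weakly dominant for j when that share is at least 1/4.6 = 0.2174, and contributing 0 is dominant otherwise.
Only Zane (9/40) clears that bar, contributing 11; the remaining 10 contribute 0. Total contributed: 11.
The shared-notes effort pays out 4.6 × 11 = 50.60 in total (split across the unequal shares, but the aggregate is all that matters for the group sum).
The 10 free-riders keep 11 each, adding 110. Group total = 110 + 50.60 = 160.60.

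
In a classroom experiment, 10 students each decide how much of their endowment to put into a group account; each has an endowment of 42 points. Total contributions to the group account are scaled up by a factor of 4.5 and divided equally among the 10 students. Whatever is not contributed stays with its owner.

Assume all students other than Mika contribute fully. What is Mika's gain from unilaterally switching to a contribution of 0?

23.10 points

Switching from a contribution of 42 to 0 lets Mika keep an extra 42 points, but lowers the group account by 42, which costs Mika their own share of that drop: 4.5/10 × 42 = 18.90.
Net gain = 42 − 18.90 = 23.10. The private return per contributed unit (0.4500) is below 1, so free-riding is indeed the best response regardless of what the others do.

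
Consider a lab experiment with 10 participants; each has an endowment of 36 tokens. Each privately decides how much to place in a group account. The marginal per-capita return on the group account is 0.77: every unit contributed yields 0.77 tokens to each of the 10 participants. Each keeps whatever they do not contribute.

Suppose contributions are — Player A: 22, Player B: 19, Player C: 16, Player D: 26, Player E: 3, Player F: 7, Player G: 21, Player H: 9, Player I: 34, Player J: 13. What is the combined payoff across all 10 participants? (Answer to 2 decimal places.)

1499.00 tokens

Total contributed: 22 + 19 + 16 + 26 + 3 + 7 + 21 + 9 + 34 + 13 = 170; total kept: 10 × 36 − 170 = 190.
The group account pays out 0.77 × 10 × 170 = 1309.00 in aggregate.
Group total = 190 + 1309.00 = 1499.00.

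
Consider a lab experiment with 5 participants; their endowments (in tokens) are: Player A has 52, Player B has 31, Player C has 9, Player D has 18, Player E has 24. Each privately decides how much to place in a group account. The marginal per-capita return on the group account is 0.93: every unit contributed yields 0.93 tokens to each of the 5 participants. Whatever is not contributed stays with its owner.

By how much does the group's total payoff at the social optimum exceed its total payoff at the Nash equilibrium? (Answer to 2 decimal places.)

489.10 tokens

The private return per contributed unit is 0.93 < 1 for everyone, so the Nash equilibrium is zero contribution and the group total is Σ E_j = 52 + 31 + 9 + 18 + 24 = 134.
Each contributed unit returns 4.650 to the group, so the social optimum is full contribution by everyone: group total = 4.650 × 134 = 623.10.
Efficiency loss = (4.650 − 1) × 134 = 489.10.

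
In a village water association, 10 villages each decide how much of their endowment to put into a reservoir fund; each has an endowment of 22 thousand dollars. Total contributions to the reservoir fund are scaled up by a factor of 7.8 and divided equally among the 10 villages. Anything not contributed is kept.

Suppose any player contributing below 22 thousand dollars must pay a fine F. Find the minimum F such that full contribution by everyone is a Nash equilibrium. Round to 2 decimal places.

4.84 thousand dollars

Given the others contribute fully, the best deviation is to contribute 0 (any partial contribution still incurs the fine and gives up units whose private return 0.7800 is below 1).
Deviating from 22 to 0 saves 22 thousand dollars but forfeits the deviator's share of the drop in the reservoir fund: 7.8/10 × 22 = 17.16.
So the deviation gain is 22 − 17.16 = 4.84, and the fine must be at least 4.84 thousand dollars to wipe it out.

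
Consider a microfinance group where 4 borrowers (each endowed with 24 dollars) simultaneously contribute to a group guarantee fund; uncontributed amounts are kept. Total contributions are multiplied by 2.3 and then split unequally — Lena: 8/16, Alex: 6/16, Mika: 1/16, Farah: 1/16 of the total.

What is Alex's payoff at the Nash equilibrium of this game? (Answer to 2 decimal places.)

Each unit j contributes comes back to j as 2.3 × (j's share), so j prefers to contribute only if that share exceeds 1/2.3 = 0.4348; otherwise keeping the unit dominates.
Lena alone (share 8/16) is above the threshold, contributing 24; the remaining 3 contribute 0. Total contributed: 24.
Alex keeps 24 and receives 2.3 × 24 × 6/16 = 20.70 from the group guarantee fund, for a payoff of 44.70.

44.70 dollars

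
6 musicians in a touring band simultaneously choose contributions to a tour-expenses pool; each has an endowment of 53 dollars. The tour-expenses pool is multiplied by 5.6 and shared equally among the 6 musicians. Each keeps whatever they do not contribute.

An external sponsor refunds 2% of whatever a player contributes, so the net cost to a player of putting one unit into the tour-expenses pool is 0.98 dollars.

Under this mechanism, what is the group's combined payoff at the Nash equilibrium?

The effective private return is (5.6/6) / 0.98 = 0.9524, which is still under 1, so the mechanism doesn't change anyone's dominant strategy: zero contribution.
Everyone keeps their endowment and the group total is 6 × 53 = 318.

318.00 dollars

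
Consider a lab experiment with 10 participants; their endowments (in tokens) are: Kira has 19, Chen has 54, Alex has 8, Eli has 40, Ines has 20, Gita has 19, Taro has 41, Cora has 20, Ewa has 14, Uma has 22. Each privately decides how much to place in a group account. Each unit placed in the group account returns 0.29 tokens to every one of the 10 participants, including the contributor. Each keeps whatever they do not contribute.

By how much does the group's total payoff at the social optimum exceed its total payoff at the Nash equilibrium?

The private return per contributed unit is 0.29 < 1 for everyone, so the Nash equilibrium is zero contribution and the group total is Σ E_j = 19 + 54 + 8 + 40 + 20 + 19 + 41 + 20 + 14 + 22 = 257.
Each contributed unit returns 2.900 to the group, so the social optimum is full contribution by everyone: group total = 2.900 × 257 = 745.30.
Efficiency loss = (2.900 − 1) × 257 = 488.30.

488.30 tokens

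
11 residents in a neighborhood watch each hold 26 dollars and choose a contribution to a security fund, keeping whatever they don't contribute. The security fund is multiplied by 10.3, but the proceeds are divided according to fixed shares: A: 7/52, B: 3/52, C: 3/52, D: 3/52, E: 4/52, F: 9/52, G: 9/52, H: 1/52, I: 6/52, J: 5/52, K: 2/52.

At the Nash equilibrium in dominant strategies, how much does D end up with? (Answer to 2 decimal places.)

For player j, contributing a unit is worthwhile iff 10.3 × (j's share) ≥ 1, i.e. iff j's share is at least 0.0971.
The shares above 0.0971 belong to A, F, G and I, contributing 26 each; the remaining 7 contribute 0. Total contributed: 104.
D keeps 26 and receives 10.3 × 104 × 3/52 = 61.80 from the security fund, for a payoff of 87.80.

87.80 dollars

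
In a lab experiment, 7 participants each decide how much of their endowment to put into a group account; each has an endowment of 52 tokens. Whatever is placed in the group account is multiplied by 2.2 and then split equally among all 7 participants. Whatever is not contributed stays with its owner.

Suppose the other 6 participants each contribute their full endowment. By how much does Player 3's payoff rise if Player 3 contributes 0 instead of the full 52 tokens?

Switching from a contribution of 52 to 0 lets Player 3 keep an extra 52 tokens, but lowers the group account by 52, which costs Player 3 their own share of that drop: 2.2/7 × 52 = 16.34.
Net gain = 52 − 16.34 = 35.66. The private return per contributed unit (0.3143) is below 1, so free-riding is indeed the best response regardless of what the others do.

35.66 tokens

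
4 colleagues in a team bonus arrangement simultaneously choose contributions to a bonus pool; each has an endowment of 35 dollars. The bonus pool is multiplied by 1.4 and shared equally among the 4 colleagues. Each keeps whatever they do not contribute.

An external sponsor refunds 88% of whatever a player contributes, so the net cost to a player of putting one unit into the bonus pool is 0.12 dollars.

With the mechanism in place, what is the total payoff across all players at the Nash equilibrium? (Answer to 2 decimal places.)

Under the mechanism each unit contributed yields (1.4/4) / 0.12 = 2.9167 back to its contributor per unit of net cost, which exceeds 1, making full contribution the dominant choice for everyone.
So the Nash equilibrium is full contribution by all 4; the group earns 4 × (35 × 0.88 + 1.4 × 35) = 319.20.

319.20 dollars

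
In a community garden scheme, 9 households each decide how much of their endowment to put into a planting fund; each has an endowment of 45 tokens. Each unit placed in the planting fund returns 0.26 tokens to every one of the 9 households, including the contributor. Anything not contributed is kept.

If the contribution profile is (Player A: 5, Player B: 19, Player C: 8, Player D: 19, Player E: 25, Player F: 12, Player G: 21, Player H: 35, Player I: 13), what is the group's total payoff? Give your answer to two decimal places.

615.38 tokens

Total contributed: 5 + 19 + 8 + 19 + 25 + 12 + 21 + 35 + 13 = 157; total kept: 9 × 45 − 157 = 248.
The planting fund pays out 0.26 × 9 × 157 = 367.38 in aggregate.
Group total = 248 + 367.38 = 615.38.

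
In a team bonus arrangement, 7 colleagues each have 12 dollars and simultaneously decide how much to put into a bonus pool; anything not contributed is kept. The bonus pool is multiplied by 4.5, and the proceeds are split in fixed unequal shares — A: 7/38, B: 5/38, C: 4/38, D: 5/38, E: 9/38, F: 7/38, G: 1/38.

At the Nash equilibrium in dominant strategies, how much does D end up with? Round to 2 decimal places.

19.11 dollars

A player with share s gets back 4.5·s per unit contributed, so full contribution is dominant for anyone with s > 1/4.5 = 0.2222 and zero contribution is dominant for anyone below.
E alone (share 9/38) is above the threshold, contributing 12; the remaining 6 contribute 0. Total contributed: 12.
D keeps 12 and receives 4.5 × 12 × 5/38 = 7.11 from the bonus pool, for a payoff of 19.11.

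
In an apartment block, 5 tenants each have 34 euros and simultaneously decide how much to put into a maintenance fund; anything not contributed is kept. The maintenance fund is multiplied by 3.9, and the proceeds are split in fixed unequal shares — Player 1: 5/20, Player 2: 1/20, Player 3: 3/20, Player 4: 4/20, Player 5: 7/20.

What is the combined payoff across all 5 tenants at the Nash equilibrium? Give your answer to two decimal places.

For player j, contributing a unit is worthwhile iff 3.9 × (j's share) ≥ 1, i.e. iff j's share is at least 0.2564.
Only Player 5 (7/20) clears that bar, contributing 34; the remaining 4 contribute 0. Total contributed: 34.
The maintenance fund pays out 3.9 × 34 = 132.60 in total (split across the unequal shares, but the aggregate is all that matters for the group sum).
The 4 free-riders keep 34 each, adding 136. Group total = 136 + 132.60 = 268.60.

268.60 euros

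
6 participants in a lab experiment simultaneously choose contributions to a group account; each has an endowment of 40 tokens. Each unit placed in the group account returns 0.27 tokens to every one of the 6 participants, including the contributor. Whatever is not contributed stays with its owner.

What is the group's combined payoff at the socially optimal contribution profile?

388.80 tokens

Each contributed unit returns 1.620 to the group as a whole (0.27 to each of 6 players), which exceeds 1, so the social optimum is full contribution: group total = 1.620 × 240 = 388.80.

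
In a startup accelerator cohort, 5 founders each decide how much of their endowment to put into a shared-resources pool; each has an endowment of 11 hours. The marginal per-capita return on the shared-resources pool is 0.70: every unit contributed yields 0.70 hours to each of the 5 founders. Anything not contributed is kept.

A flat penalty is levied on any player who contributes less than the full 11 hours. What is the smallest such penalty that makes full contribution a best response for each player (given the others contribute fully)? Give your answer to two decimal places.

3.30 hours

Given the others contribute fully, the best deviation is to contribute 0 (any partial contribution still incurs the fine and gives up units whose private return 0.70 is below 1).
Deviating from 11 to 0 saves 11 hours but forfeits the deviator's share of the drop in the shared-resources pool: 0.70 × 11 = 7.70.
So the deviation gain is 11 − 7.70 = 3.30, and the fine must be at least 3.30 hours to wipe it out.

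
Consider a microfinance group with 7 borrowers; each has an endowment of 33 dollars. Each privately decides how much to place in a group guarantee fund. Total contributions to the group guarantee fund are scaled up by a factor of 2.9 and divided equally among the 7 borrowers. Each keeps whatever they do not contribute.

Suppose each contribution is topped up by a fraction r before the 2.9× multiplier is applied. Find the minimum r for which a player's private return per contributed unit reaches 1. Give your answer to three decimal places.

With matching at rate r, one contributed unit becomes (1 + r) in the group guarantee fund and returns 2.9 × (1 + r) / 7 to the contributor.
Setting this equal to 1: 1 + r = 7/2.9 = 2.4138.
So the minimum matching rate is r = 2.4138 − 1 = 1.414.

1.414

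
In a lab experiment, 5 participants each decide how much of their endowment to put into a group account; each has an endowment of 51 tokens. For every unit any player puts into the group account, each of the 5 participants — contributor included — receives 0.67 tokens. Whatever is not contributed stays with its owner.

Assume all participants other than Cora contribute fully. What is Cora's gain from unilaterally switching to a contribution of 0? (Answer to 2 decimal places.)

Switching from a contribution of 51 to 0 lets Cora keep an extra 51 tokens, but lowers the group account by 51, which costs Cora their own share of that drop: 0.67 × 51 = 34.17.
Net gain = 51 − 34.17 = 16.83. The private return per contributed unit (0.67) is below 1, so free-riding is indeed the best response regardless of what the others do.

16.83 tokens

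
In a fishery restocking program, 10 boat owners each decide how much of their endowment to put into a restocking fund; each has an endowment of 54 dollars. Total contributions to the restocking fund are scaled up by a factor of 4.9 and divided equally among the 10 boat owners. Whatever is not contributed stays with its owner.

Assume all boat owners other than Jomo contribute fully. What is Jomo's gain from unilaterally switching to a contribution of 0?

Switching from a contribution of 54 to 0 lets Jomo keep an extra 54 dollars, but lowers the restocking fund by 54, which costs Jomo their own share of that drop: 4.9/10 × 54 = 26.46.
Net gain = 54 − 26.46 = 27.54. The private return per contributed unit (0.4900) is below 1, so free-riding is indeed the best response regardless of what the others do.

27.54 dollars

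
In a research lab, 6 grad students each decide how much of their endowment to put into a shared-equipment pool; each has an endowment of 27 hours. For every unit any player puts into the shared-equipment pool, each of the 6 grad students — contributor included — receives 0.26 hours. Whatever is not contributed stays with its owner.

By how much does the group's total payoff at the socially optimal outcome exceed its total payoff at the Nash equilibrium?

The private return per contributed unit is 0.26 < 1, so contributing 0 is dominant for every player. At the Nash equilibrium everyone keeps their 27, and the group total is 6 × 27 = 162.
Each contributed unit returns 1.560 to the group as a whole (0.26 to each of 6 players), which exceeds 1, so the social optimum is full contribution: group total = 1.560 × 162 = 252.72.
Efficiency loss = 252.72 − 162 = 90.72.

90.72 hours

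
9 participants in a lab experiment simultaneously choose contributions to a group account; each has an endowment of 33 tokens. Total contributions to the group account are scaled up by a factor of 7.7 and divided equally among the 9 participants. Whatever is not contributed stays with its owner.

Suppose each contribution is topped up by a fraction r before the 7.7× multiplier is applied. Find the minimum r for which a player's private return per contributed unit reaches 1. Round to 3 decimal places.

0.169

With matching at rate r, one contributed unit becomes (1 + r) in the group account and returns 7.7 × (1 + r) / 9 to the contributor.
Setting this equal to 1: 1 + r = 9/7.7 = 1.1688.
So the minimum matching rate is r = 1.1688 − 1 = 0.169.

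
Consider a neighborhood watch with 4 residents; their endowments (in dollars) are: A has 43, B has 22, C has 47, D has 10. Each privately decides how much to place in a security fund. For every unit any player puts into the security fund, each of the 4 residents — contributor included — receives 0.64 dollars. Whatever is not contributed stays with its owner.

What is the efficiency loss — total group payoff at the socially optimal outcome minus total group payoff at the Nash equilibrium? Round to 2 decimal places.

The private return per contributed unit is 0.64 < 1 for everyone, so the Nash equilibrium is zero contribution and the group total is Σ E_j = 43 + 22 + 47 + 10 = 122.
Each contributed unit returns 2.560 to the group, so the social optimum is full contribution by everyone: group total = 2.560 × 122 = 312.32.
Efficiency loss = (2.560 − 1) × 122 = 190.32.

190.32 dollars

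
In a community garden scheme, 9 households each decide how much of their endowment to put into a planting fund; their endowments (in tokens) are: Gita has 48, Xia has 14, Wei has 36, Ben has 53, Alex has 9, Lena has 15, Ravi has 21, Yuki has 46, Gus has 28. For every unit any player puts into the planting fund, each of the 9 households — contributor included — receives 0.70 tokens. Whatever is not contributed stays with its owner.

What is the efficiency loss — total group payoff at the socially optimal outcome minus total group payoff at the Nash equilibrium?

The private return per contributed unit is 0.70 < 1 for everyone, so the Nash equilibrium is zero contribution and the group total is Σ E_j = 48 + 14 + 36 + 53 + 9 + 15 + 21 + 46 + 28 = 270.
Each contributed unit returns 6.300 to the group, so the social optimum is full contribution by everyone: group total = 6.300 × 270 = 1701.00.
Efficiency loss = (6.300 − 1) × 270 = 1431.00.

1431.00 tokens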